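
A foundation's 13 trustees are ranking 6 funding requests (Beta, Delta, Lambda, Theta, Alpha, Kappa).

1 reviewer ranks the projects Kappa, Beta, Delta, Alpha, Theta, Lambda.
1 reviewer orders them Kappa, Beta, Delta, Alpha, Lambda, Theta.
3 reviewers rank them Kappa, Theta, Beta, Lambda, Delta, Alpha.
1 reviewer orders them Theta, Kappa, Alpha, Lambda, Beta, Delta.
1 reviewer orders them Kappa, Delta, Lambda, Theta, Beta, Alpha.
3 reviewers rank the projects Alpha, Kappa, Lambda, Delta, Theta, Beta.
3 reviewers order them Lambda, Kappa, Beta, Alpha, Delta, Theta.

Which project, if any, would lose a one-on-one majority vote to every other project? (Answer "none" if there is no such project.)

none

Head-to-head results (13 reviewers):
Beta vs Delta: Beta preferred on 1+1+3+1+3 = 9 ballots; Beta wins 9–4.
Beta vs Lambda: 5 to 8, Lambda.
Beta vs Theta: Theta, 8–5.
Beta vs Alpha: 1+1+3+1+3 = 9 for Beta, 4 for Alpha — Beta by 9–4.
Beta vs Kappa: 0 to 13, Kappa.
Delta–Lambda: Lambda 10–3.
Delta vs Theta: Delta wins 9–4.
Delta vs Alpha: Alpha, 7–6.
Delta–Kappa: Kappa 13–0.
Lambda–Theta: Lambda 8–5.
Lambda–Alpha: Lambda 7–6.
Lambda vs Kappa: Kappa wins 10–3.
Theta vs Alpha: 5 to 8, Alpha.
Theta vs Kappa: 1 for Theta, 12 for Kappa — Kappa by 12–1.
Alpha vs Kappa: Kappa, 10–3.
Each project has at least one pairwise win (Beta beats Delta; Delta beats Theta; Lambda beats Beta; Theta beats Beta; Alpha beats Delta; Kappa beats Beta) — no Condorcet loser.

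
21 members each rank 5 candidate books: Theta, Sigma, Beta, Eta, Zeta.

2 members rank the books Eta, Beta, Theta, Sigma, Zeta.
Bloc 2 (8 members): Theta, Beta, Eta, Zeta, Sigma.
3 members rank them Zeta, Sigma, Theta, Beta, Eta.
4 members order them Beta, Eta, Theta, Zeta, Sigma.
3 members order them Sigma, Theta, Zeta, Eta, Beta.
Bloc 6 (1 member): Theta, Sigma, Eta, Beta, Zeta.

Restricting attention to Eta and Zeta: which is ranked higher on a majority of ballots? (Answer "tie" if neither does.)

Ballots ranking Eta above Zeta: 2 + 8 + 4 + 1 = 15.
Ballots ranking Zeta above Eta: 21 − 15 = 6.
Eta wins the head-to-head 15–6.

Eta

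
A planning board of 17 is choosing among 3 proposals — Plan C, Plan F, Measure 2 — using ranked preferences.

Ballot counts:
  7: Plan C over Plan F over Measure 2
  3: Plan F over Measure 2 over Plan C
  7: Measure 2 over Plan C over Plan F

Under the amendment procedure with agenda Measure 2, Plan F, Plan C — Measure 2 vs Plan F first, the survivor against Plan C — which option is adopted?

Plan C

Round 1: Measure 2 vs Plan F — 7–10, Plan F advances.
Round 2: Plan F vs Plan C — 3–14, Plan C advances.
Plan C survives the agenda.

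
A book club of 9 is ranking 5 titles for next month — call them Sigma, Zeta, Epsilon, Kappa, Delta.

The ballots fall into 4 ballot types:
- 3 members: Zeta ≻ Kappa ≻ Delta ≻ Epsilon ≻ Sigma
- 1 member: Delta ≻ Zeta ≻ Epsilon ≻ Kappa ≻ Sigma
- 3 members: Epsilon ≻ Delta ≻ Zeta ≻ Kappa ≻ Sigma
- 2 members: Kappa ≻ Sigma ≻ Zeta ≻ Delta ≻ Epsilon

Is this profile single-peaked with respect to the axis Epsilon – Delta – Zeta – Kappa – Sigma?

Axis positions: Epsilon=1, Delta=2, Zeta=3, Kappa=4, Sigma=5.
Ballot type 1 (peak Zeta at position 3): ranking walks positions 3-4-2-1-5, expanding outward from the peak — single-peaked.
Ballot type 2 (peak Delta at position 2): ranking walks positions 2-3-1-4-5, expanding outward from the peak — single-peaked.
Ballot type 3 (peak Epsilon at position 1): ranking walks positions 1-2-3-4-5, expanding outward from the peak — single-peaked.
Ballot type 4 (peak Kappa at position 4): ranking walks positions 4-5-3-2-1, expanding outward from the peak — single-peaked.
Every ranking is single-peaked on this axis.

yes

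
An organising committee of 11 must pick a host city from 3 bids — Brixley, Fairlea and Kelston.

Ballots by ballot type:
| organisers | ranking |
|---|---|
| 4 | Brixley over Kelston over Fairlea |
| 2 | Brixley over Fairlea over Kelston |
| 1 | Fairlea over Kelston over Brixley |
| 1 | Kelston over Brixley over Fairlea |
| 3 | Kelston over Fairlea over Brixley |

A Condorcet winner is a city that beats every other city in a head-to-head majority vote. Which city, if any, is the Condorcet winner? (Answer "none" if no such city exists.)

Brixley

Check each pair by majority over 11 ballots:
Brixley vs Fairlea: Brixley is ranked higher on 4+2+1 = 7 ballots, Fairlea on 4. Brixley wins 7–4.
Brixley vs Kelston: Brixley, 6–5.
Fairlea vs Kelston: Kelston, 8–3.
Brixley wins every pairwise contest, so Brixley is the Condorcet winner.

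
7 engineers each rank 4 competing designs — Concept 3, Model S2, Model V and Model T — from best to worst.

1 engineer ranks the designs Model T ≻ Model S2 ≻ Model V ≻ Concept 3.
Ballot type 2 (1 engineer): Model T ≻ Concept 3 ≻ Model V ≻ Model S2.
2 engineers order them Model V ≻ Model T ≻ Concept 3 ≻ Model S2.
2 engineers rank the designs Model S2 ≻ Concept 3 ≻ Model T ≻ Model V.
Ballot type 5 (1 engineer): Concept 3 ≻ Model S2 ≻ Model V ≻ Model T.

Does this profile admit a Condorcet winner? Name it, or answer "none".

Head-to-head results (7 engineers):
Concept 3 vs Model S2: Concept 3 wins 4–3.
Concept 3 vs Model V: Concept 3 preferred on 1+2+1 = 4 ballots; Concept 3 wins 4–3.
Concept 3 vs Model T: Concept 3 is ranked higher on 2+1 = 3 ballots, Model T on 4. Model T wins 4–3.
Model S2 vs Model V: Model S2 is ranked higher on 1+2+1 = 4 ballots, Model V on 3. Model S2 wins 4–3.
Model S2 vs Model T: 2+1 = 3 for Model S2, 4 for Model T — Model T by 4–3.
Model V vs Model T: Model T wins 4–3.
Model T defeats every rival head-to-head and is the Condorcet winner.

Model T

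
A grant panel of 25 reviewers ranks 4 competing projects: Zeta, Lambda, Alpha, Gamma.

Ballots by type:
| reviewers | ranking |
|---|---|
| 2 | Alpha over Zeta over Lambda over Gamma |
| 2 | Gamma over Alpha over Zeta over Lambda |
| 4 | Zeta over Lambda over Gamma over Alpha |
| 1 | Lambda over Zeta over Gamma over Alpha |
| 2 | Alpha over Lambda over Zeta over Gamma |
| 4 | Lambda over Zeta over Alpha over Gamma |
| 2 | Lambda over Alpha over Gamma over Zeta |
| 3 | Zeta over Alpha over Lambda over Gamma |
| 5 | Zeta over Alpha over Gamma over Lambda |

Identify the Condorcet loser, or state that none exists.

Head-to-head results (25 reviewers):
Zeta–Lambda: Zeta 16–9.
Zeta vs Alpha: Zeta is ranked higher on 4+1+4+3+5 = 17 ballots, Alpha on 8. Zeta wins 17–8.
Zeta vs Gamma: Zeta, 21–4.
Lambda vs Alpha: 4+1+4+2 = 11 for Lambda, 14 for Alpha — Alpha by 14–11.
Lambda vs Gamma: Lambda wins 18–7.
Alpha vs Gamma: 18 to 7, Alpha.
Gamma is beaten in every head-to-head and is the Condorcet loser.

Gamma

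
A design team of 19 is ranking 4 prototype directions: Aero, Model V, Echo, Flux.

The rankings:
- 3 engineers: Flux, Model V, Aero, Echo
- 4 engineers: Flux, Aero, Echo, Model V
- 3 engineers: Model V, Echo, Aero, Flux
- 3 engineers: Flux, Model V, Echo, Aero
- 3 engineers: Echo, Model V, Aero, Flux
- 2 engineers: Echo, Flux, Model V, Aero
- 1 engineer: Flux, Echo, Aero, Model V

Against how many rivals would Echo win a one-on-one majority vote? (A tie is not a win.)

Echo against each rival (19 engineers):
Echo vs Aero: Echo is ranked higher on 3+3+3+2+1 = 12 ballots, Aero on 7. Echo wins 12–7.
Echo vs Model V: Echo preferred on 4+3+2+1 = 10 ballots; Echo wins 10–9.
Echo–Flux: Flux 11–8.
Echo beats Aero, Model V; loses to Flux — 2 pairwise wins.

2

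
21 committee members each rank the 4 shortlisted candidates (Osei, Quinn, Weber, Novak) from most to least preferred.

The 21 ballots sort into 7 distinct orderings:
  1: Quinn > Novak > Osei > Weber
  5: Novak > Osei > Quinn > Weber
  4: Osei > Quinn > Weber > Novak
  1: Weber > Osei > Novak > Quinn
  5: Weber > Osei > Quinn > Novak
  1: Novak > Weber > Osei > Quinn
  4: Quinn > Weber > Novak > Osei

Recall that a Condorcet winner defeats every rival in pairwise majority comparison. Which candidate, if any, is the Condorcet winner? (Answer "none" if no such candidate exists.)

Head-to-head results (21 committee members):
Osei vs Quinn: Osei is ranked higher on 5+4+1+5+1 = 16 ballots, Quinn on 5. Osei wins 16–5.
Osei vs Weber: Weber, 11–10.
Osei vs Novak: Novak, 11–10.
Quinn vs Weber: Quinn is ranked higher on 1+5+4+4 = 14 ballots, Weber on 7. Quinn wins 14–7.
Quinn vs Novak: 14 to 7, Quinn.
Weber–Novak: Weber 14–7.
Each candidate drops at least one matchup (Osei loses to Weber; Quinn loses to Osei; Weber loses to Quinn; Novak loses to Quinn); the cycle Osei > Quinn > Weber > Osei rules out a Condorcet winner.

none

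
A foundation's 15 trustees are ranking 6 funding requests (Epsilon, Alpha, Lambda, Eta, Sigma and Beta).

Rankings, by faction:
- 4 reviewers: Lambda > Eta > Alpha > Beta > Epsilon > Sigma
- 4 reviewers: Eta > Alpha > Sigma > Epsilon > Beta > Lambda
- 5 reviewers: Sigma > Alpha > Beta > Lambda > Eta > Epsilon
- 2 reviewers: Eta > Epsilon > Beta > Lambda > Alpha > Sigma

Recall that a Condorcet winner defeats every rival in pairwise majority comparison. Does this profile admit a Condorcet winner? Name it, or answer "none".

Check each pair by majority over 15 ballots:
Epsilon–Alpha: Alpha 13–2.
Epsilon vs Lambda: Lambda, 9–6.
Epsilon vs Eta: Eta, 15–0.
Epsilon vs Sigma: Sigma wins 9–6.
Epsilon vs Beta: Beta wins 9–6.
Alpha vs Lambda: Alpha, 9–6.
Alpha vs Eta: Eta wins 10–5.
Alpha–Sigma: Alpha 10–5.
Alpha–Beta: Alpha 13–2.
Lambda vs Eta: Lambda wins 9–6.
Lambda–Sigma: Sigma 9–6.
Lambda–Beta: Beta 11–4.
Eta vs Sigma: Eta, 10–5.
Eta vs Beta: Eta wins 10–5.
Sigma vs Beta: Sigma wins 9–6.
Each project drops at least one matchup (Epsilon loses to Alpha; Alpha loses to Eta; Lambda loses to Alpha; Eta loses to Lambda; Sigma loses to Alpha; Beta loses to Alpha); the cycle Alpha > Lambda > Eta > Alpha rules out a Condorcet winner.

none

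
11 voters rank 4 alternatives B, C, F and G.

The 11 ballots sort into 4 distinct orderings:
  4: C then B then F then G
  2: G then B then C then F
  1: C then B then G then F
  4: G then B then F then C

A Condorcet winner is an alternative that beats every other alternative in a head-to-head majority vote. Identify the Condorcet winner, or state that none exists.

G

Head-to-head results (11 voters):
B–C: B 6–5.
B vs F: B, 11–0.
B–G: G 6–5.
C–F: C 7–4.
C vs G: G wins 6–5.
F vs G: G wins 7–4.
Only G has no losses; G is the Condorcet winner.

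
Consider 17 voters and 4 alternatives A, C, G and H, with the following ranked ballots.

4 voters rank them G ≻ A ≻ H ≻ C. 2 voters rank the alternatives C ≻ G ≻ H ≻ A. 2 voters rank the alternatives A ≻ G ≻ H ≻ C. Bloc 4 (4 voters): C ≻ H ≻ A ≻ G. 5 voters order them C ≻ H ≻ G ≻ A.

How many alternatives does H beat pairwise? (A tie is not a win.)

2

H against each rival (17 voters):
H vs A: H preferred on 2+4+5 = 11 ballots; H wins 11–6.
H–C: C 11–6.
H vs G: H is ranked higher on 4+5 = 9 ballots, G on 8. H wins 9–8.
H beats A, G; loses to C — 2 pairwise wins.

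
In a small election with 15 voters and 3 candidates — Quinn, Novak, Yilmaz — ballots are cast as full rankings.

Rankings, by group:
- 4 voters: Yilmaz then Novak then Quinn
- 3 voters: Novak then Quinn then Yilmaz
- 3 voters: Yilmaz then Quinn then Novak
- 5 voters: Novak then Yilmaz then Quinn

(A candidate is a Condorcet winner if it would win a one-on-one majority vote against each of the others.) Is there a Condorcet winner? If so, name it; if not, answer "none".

Novak

Pairwise majorities:
Quinn vs Novak: Novak, 12–3.
Quinn vs Yilmaz: Yilmaz, 12–3.
Novak vs Yilmaz: Novak preferred on 3+5 = 8 ballots; Novak wins 8–7.
Only Novak has no losses; Novak is the Condorcet winner.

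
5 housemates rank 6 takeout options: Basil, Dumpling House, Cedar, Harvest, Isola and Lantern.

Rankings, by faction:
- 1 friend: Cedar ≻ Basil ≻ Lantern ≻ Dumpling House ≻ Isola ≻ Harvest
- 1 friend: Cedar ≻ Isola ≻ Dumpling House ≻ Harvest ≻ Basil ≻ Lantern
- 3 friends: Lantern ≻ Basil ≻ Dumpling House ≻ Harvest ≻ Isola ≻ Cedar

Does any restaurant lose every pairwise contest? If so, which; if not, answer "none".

Cedar

Head-to-head results (5 friends):
Basil vs Dumpling House: Basil preferred on 1+3 = 4 ballots; Basil wins 4–1.
Basil vs Cedar: Basil wins 3–2.
Basil vs Harvest: 1+3 = 4 for Basil, 1 for Harvest — Basil by 4–1.
Basil vs Isola: Basil preferred on 1+3 = 4 ballots; Basil wins 4–1.
Basil–Lantern: Lantern 3–2.
Dumpling House vs Cedar: 3 for Dumpling House, 2 for Cedar — Dumpling House by 3–2.
Dumpling House vs Harvest: 1+1+3 = 5 for Dumpling House, 0 for Harvest — Dumpling House by 5–0.
Dumpling House vs Isola: Dumpling House, 4–1.
Dumpling House vs Lantern: Lantern wins 4–1.
Cedar–Harvest: Harvest 3–2.
Cedar vs Isola: Cedar is ranked higher on 1+1 = 2 ballots, Isola on 3. Isola wins 3–2.
Cedar vs Lantern: Cedar preferred on 1+1 = 2 ballots; Lantern wins 3–2.
Harvest vs Isola: 3 to 2, Harvest.
Harvest vs Lantern: Lantern, 4–1.
Isola vs Lantern: Isola preferred on 1 ballot; Lantern wins 4–1.
Cedar loses to every other restaurant — it is the Condorcet loser.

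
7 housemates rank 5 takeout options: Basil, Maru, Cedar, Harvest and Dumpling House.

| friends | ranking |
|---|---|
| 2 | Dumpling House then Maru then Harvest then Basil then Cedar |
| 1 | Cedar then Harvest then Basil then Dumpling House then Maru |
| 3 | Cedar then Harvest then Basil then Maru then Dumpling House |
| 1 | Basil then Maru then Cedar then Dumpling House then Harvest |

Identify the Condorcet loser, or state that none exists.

Pairwise majorities:
Basil vs Maru: Basil, 5–2.
Basil vs Cedar: Basil preferred on 2+1 = 3 ballots; Cedar wins 4–3.
Basil vs Harvest: Harvest wins 6–1.
Basil vs Dumpling House: Basil is ranked higher on 1+3+1 = 5 ballots, Dumpling House on 2. Basil wins 5–2.
Maru vs Cedar: Cedar wins 4–3.
Maru vs Harvest: Harvest, 4–3.
Maru–Dumpling House: Maru 4–3.
Cedar vs Harvest: Cedar is ranked higher on 1+3+1 = 5 ballots, Harvest on 2. Cedar wins 5–2.
Cedar vs Dumpling House: Cedar wins 5–2.
Harvest vs Dumpling House: Harvest, 4–3.
Dumpling House loses to every other restaurant — it is the Condorcet loser.

Dumpling House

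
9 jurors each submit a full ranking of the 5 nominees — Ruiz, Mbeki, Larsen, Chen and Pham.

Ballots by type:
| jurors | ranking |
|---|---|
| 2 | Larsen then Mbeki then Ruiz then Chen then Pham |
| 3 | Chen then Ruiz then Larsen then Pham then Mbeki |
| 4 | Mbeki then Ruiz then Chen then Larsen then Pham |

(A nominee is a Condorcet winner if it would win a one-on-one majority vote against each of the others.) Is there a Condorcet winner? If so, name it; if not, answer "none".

none

Check each pair by majority over 9 ballots:
Ruiz vs Mbeki: Mbeki wins 6–3.
Ruiz vs Larsen: Ruiz preferred on 3+4 = 7 ballots; Ruiz wins 7–2.
Ruiz vs Chen: Ruiz preferred on 2+4 = 6 ballots; Ruiz wins 6–3.
Ruiz vs Pham: 9 to 0, Ruiz.
Mbeki vs Larsen: Mbeki is ranked higher on 4 ballots, Larsen on 5. Larsen wins 5–4.
Mbeki vs Chen: Mbeki, 6–3.
Mbeki vs Pham: Mbeki is ranked higher on 2+4 = 6 ballots, Pham on 3. Mbeki wins 6–3.
Larsen–Chen: Chen 7–2.
Larsen vs Pham: Larsen preferred on 2+3+4 = 9 ballots; Larsen wins 9–0.
Chen vs Pham: Chen preferred on 2+3+4 = 9 ballots; Chen wins 9–0.
Every nominee loses at least once (Ruiz loses to Mbeki; Mbeki loses to Larsen; Larsen loses to Ruiz; Chen loses to Ruiz; Pham loses to Ruiz). The majority relation contains the cycle Ruiz → Larsen → Mbeki → Ruiz, so there is no Condorcet winner.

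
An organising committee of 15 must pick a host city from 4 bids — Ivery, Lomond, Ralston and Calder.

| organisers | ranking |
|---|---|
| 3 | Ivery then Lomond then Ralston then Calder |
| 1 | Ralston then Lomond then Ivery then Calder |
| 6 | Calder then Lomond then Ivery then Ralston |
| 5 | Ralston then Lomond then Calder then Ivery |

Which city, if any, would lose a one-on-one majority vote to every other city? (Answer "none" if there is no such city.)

none

Head-to-head results (15 organisers):
Ivery vs Lomond: Lomond wins 12–3.
Ivery vs Ralston: Ivery is ranked higher on 3+6 = 9 ballots, Ralston on 6. Ivery wins 9–6.
Ivery vs Calder: Calder wins 11–4.
Lomond vs Ralston: Lomond, 9–6.
Lomond vs Calder: 9 to 6, Lomond.
Ralston vs Calder: Ralston wins 9–6.
Every city wins at least one matchup (Ivery beats Ralston; Lomond beats Ivery; Ralston beats Calder; Calder beats Ivery), so there is no Condorcet loser.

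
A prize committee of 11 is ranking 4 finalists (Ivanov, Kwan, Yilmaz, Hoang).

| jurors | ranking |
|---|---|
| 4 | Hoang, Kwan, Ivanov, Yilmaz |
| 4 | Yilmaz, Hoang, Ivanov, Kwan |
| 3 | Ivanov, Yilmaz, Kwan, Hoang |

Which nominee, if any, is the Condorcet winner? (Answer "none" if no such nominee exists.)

none

Pairwise majorities:
Ivanov vs Kwan: Ivanov wins 7–4.
Ivanov–Yilmaz: Ivanov 7–4.
Ivanov vs Hoang: Hoang, 8–3.
Kwan vs Yilmaz: Yilmaz wins 7–4.
Kwan–Hoang: Hoang 8–3.
Yilmaz vs Hoang: Yilmaz, 7–4.
No nominee is unbeaten: Ivanov loses to Hoang; Kwan loses to Ivanov; Yilmaz loses to Ivanov; Hoang loses to Yilmaz. In particular Ivanov beats Yilmaz beats Hoang beats Ivanov is a majority cycle — no Condorcet winner exists.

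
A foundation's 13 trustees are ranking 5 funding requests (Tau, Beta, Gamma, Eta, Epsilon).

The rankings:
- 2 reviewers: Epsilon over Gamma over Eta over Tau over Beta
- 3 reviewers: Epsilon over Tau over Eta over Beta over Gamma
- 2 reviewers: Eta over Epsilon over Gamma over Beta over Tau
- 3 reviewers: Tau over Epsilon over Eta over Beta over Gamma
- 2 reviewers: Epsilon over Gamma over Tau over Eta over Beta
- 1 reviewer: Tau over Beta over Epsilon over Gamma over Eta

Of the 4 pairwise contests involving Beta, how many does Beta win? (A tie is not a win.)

1

Beta against each rival (13 reviewers):
Beta vs Tau: 2 for Beta, 11 for Tau — Tau by 11–2.
Beta vs Gamma: Beta preferred on 3+3+1 = 7 ballots; Beta wins 7–6.
Beta–Eta: Eta 12–1.
Beta–Epsilon: Epsilon 12–1.
Beta beats Gamma; loses to Tau, Eta, Epsilon — 1 pairwise win.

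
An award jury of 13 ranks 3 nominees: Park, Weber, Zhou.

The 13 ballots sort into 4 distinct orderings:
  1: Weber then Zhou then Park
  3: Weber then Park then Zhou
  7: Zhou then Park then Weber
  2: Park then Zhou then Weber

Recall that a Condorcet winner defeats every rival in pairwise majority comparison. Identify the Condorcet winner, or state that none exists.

Head-to-head results (13 jurors):
Park vs Weber: Park is ranked higher on 7+2 = 9 ballots, Weber on 4. Park wins 9–4.
Park vs Zhou: 5 to 8, Zhou.
Weber vs Zhou: Weber preferred on 1+3 = 4 ballots; Zhou wins 9–4.
Zhou defeats every rival head-to-head and is the Condorcet winner.

Zhou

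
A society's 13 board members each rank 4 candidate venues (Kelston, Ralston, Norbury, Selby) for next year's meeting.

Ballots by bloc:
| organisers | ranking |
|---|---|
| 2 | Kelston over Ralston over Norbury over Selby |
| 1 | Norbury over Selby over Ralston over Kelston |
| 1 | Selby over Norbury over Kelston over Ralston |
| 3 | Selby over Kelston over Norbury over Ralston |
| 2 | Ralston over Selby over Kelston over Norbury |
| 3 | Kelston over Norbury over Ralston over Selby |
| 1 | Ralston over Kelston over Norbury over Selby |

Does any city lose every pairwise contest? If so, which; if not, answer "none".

none

Pairwise majorities:
Kelston–Ralston: Kelston 9–4.
Kelston vs Norbury: Kelston preferred on 2+3+2+3+1 = 11 ballots; Kelston wins 11–2.
Kelston vs Selby: Selby, 7–6.
Ralston vs Norbury: Norbury, 8–5.
Ralston vs Selby: Ralston, 8–5.
Norbury vs Selby: Norbury wins 7–6.
Every city wins at least one matchup (Kelston beats Ralston; Ralston beats Selby; Norbury beats Ralston; Selby beats Kelston), so there is no Condorcet loser.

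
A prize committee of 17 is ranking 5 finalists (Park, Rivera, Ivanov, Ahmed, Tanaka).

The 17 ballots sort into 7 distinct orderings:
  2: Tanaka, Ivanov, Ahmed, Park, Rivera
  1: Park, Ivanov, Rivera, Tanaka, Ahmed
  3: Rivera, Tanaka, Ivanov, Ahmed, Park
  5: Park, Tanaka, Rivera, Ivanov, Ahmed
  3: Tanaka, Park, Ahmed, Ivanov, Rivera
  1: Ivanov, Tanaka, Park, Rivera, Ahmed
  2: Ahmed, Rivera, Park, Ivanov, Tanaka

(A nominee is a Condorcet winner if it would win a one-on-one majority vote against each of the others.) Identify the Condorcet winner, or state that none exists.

Tanaka

Check each pair by majority over 17 ballots:
Park vs Rivera: 2+1+5+3+1 = 12 for Park, 5 for Rivera — Park by 12–5.
Park vs Ivanov: Park is ranked higher on 1+5+3+2 = 11 ballots, Ivanov on 6. Park wins 11–6.
Park vs Ahmed: 1+5+3+1 = 10 for Park, 7 for Ahmed — Park by 10–7.
Park vs Tanaka: 1+5+2 = 8 for Park, 9 for Tanaka — Tanaka by 9–8.
Rivera vs Ivanov: 3+5+2 = 10 for Rivera, 7 for Ivanov — Rivera by 10–7.
Rivera vs Ahmed: 10 to 7, Rivera.
Rivera vs Tanaka: 1+3+2 = 6 for Rivera, 11 for Tanaka — Tanaka by 11–6.
Ivanov vs Ahmed: Ivanov preferred on 2+1+3+5+1 = 12 ballots; Ivanov wins 12–5.
Ivanov vs Tanaka: Ivanov preferred on 1+1+2 = 4 ballots; Tanaka wins 13–4.
Ahmed vs Tanaka: Ahmed preferred on 2 ballots; Tanaka wins 15–2.
Tanaka beats each of Park, Rivera, Ivanov, Ahmed — Tanaka is the Condorcet winner.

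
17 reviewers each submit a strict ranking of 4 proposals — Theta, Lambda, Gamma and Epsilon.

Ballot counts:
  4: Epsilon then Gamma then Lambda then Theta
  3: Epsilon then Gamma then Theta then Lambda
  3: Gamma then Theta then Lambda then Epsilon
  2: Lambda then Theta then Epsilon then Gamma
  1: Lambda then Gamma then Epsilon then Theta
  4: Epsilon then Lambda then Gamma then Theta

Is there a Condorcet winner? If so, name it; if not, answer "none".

Epsilon

Pairwise majorities:
Theta–Lambda: Lambda 11–6.
Theta vs Gamma: 2 to 15, Gamma.
Theta vs Epsilon: 5 to 12, Epsilon.
Lambda vs Gamma: 7 to 10, Gamma.
Lambda vs Epsilon: 3+2+1 = 6 for Lambda, 11 for Epsilon — Epsilon by 11–6.
Gamma vs Epsilon: Gamma preferred on 3+1 = 4 ballots; Epsilon wins 13–4.
Epsilon beats each of Theta, Lambda, Gamma — Epsilon is the Condorcet winner.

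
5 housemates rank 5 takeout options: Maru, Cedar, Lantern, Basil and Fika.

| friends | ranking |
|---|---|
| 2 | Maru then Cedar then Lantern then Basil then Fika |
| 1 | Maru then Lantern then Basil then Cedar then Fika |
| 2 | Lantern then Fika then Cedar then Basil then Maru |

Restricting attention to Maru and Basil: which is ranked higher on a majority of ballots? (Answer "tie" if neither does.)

Ballots ranking Maru above Basil: 2 + 1 = 3.
Ballots ranking Basil above Maru: 5 − 3 = 2.
Maru wins the head-to-head 3–2.

Maru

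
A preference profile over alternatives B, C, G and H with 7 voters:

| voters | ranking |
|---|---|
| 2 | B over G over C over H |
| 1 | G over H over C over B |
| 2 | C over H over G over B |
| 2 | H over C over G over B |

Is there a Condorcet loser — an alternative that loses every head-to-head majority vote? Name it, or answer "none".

B

Pairwise majorities:
B vs C: B is ranked higher on 2 ballots, C on 5. C wins 5–2.
B–G: G 5–2.
B vs H: H, 5–2.
C–G: C 4–3.
C vs H: C preferred on 2+2 = 4 ballots; C wins 4–3.
G vs H: H wins 4–3.
B loses to every other alternative — it is the Condorcet loser.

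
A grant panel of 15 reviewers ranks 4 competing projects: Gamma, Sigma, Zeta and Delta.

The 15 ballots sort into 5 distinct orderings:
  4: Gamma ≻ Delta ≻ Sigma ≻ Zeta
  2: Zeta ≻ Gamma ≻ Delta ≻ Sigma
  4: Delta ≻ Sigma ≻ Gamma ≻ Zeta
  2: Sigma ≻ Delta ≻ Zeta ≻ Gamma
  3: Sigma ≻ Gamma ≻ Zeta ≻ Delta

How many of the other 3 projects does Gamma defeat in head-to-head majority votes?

Gamma against each rival (15 reviewers):
Gamma vs Sigma: Sigma wins 9–6.
Gamma vs Zeta: Gamma preferred on 4+4+3 = 11 ballots; Gamma wins 11–4.
Gamma vs Delta: Gamma wins 9–6.
Gamma beats Zeta, Delta; loses to Sigma — 2 pairwise wins.

2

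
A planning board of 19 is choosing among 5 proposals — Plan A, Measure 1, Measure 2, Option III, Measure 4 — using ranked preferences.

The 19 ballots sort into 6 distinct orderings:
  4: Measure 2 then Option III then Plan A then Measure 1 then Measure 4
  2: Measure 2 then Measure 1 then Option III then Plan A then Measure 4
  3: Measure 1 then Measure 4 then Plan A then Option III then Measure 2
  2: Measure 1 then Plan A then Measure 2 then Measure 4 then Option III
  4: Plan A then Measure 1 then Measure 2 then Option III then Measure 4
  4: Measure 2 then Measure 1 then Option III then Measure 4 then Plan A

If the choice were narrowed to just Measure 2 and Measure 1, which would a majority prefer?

Measure 2

Ballots ranking Measure 2 above Measure 1: 4 + 2 + 4 = 10.
Ballots ranking Measure 1 above Measure 2: 19 − 10 = 9.
Measure 2 wins the head-to-head 10–9.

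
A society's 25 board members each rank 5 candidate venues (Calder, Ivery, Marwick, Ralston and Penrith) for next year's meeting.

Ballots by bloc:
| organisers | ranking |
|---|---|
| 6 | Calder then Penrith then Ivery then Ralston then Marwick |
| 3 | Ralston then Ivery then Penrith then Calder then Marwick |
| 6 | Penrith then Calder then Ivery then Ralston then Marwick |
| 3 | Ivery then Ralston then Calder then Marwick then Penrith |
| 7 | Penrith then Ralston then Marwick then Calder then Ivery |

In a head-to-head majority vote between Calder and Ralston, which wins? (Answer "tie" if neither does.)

Ralston

Ballots ranking Calder above Ralston: 6 + 6 = 12.
Ballots ranking Ralston above Calder: 25 − 12 = 13.
Ralston wins the head-to-head 13–12.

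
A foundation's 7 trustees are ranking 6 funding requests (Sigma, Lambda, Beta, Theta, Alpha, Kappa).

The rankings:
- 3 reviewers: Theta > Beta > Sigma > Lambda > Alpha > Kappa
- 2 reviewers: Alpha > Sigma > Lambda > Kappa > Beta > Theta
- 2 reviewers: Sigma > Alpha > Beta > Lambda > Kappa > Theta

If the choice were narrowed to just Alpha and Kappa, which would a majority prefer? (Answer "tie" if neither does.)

Alpha

Ballots ranking Alpha above Kappa: 3 + 2 + 2 = 7.
Ballots ranking Kappa above Alpha: 7 − 7 = 0.
Alpha wins the head-to-head 7–0.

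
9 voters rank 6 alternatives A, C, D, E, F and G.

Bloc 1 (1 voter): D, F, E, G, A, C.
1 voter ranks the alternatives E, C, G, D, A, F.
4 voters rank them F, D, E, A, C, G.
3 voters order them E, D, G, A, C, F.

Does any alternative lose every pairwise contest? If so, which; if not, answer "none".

Pairwise majorities:
A vs C: A preferred on 1+4+3 = 8 ballots; A wins 8–1.
A–D: D 9–0.
A vs E: E, 9–0.
A vs F: F, 5–4.
A vs G: 4 for A, 5 for G — G by 5–4.
C vs D: 1 to 8, D.
C vs E: C is ranked higher on 0 ballots, E on 9. E wins 9–0.
C vs F: C is ranked higher on 1+3 = 4 ballots, F on 5. F wins 5–4.
C vs G: C, 5–4.
D vs E: D is ranked higher on 1+4 = 5 ballots, E on 4. D wins 5–4.
D vs F: D, 5–4.
D vs G: 1+4+3 = 8 for D, 1 for G — D by 8–1.
E–F: F 5–4.
E vs G: E preferred on 1+1+4+3 = 9 ballots; E wins 9–0.
F vs G: F wins 5–4.
Every alternative wins at least one matchup (A beats C; C beats G; D beats A; E beats A; F beats A; G beats A), so there is no Condorcet loser.

none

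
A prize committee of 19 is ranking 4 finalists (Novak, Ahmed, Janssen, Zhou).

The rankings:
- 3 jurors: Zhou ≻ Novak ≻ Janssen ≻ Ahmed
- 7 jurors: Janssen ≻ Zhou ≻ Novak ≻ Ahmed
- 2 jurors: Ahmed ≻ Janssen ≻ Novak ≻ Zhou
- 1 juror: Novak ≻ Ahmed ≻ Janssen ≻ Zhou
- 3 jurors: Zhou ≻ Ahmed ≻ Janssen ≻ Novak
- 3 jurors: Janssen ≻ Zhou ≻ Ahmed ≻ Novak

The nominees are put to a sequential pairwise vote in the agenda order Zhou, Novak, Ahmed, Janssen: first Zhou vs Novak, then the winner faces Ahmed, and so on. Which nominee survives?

Janssen

Round 1: Zhou vs Novak — 16–3, Zhou advances.
Round 2: Zhou vs Ahmed — 16–3, Zhou advances.
Round 3: Zhou vs Janssen — 6–13, Janssen advances.
Janssen survives the agenda.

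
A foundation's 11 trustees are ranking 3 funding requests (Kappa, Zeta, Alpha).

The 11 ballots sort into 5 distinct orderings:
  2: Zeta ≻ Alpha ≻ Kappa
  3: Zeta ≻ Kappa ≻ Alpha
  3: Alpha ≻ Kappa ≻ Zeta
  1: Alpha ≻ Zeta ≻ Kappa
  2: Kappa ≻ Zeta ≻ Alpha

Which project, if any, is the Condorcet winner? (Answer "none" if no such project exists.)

Zeta

Check each pair by majority over 11 ballots:
Kappa vs Zeta: Zeta, 6–5.
Kappa vs Alpha: Alpha, 6–5.
Zeta–Alpha: Zeta 7–4.
Zeta beats each of Kappa, Alpha — Zeta is the Condorcet winner.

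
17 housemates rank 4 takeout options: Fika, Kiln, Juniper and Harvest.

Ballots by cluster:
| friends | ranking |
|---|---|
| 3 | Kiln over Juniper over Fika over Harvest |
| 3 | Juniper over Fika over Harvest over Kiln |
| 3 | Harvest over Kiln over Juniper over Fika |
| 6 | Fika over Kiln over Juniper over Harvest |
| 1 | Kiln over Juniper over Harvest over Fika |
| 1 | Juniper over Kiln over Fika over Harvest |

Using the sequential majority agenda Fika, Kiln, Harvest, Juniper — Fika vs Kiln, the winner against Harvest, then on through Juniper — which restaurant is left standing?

Round 1: Fika vs Kiln — 9–8, Fika advances.
Round 2: Fika vs Harvest — 13–4, Fika advances.
Round 3: Fika vs Juniper — 6–11, Juniper advances.
The agenda winner is Juniper.

Juniper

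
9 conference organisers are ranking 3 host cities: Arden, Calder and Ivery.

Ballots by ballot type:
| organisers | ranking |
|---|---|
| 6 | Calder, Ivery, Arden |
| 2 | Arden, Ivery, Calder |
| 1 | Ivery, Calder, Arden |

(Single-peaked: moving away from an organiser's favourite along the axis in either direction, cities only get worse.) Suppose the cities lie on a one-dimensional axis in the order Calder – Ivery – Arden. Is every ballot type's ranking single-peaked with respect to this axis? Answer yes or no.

yes

Axis positions: Calder=1, Ivery=2, Arden=3.
Ballot type 1 (peak Calder at position 1): ranking walks positions 1-2-3, expanding outward from the peak — single-peaked.
Ballot type 2 (peak Arden at position 3): ranking walks positions 3-2-1, expanding outward from the peak — single-peaked.
Ballot type 3 (peak Ivery at position 2): ranking walks positions 2-1-3, expanding outward from the peak — single-peaked.
Every ranking is single-peaked on this axis.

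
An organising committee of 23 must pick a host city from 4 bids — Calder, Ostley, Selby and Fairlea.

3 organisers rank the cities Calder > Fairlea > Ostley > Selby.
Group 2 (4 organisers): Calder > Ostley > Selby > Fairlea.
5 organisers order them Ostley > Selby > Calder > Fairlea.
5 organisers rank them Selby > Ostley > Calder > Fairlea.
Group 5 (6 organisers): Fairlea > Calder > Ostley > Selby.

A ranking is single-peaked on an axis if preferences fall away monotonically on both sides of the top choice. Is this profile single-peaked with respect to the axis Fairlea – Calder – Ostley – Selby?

Axis positions: Fairlea=1, Calder=2, Ostley=3, Selby=4.
Group 1 (peak Calder at position 2): ranking walks positions 2-1-3-4, expanding outward from the peak — single-peaked.
Group 2 (peak Calder at position 2): ranking walks positions 2-3-4-1, expanding outward from the peak — single-peaked.
Group 3 (peak Ostley at position 3): ranking walks positions 3-4-2-1, expanding outward from the peak — single-peaked.
Group 4 (peak Selby at position 4): ranking walks positions 4-3-2-1, expanding outward from the peak — single-peaked.
Group 5 (peak Fairlea at position 1): ranking walks positions 1-2-3-4, expanding outward from the peak — single-peaked.
Every ranking is single-peaked on this axis.

yes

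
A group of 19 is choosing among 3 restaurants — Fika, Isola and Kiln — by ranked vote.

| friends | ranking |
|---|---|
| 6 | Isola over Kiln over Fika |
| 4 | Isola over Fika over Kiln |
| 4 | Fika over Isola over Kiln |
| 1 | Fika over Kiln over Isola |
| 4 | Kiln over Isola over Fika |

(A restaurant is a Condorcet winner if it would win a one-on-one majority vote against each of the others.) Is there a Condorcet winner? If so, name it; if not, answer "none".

Check each pair by majority over 19 ballots:
Fika vs Isola: Isola, 14–5.
Fika vs Kiln: Kiln wins 10–9.
Isola vs Kiln: Isola, 14–5.
Only Isola has no losses; Isola is the Condorcet winner.

Isola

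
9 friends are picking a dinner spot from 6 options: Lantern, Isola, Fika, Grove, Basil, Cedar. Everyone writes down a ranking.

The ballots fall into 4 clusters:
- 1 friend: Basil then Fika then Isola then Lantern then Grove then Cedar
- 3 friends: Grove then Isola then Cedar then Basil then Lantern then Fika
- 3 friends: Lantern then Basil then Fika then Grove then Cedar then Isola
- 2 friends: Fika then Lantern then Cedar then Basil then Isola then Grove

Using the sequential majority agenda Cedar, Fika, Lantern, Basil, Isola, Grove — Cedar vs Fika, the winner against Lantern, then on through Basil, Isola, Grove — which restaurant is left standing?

Round 1: Cedar vs Fika — 3–6, Fika advances.
Round 2: Fika vs Lantern — 3–6, Lantern advances.
Round 3: Lantern vs Basil — 5–4, Lantern advances.
Round 4: Lantern vs Isola — 5–4, Lantern advances.
Round 5: Lantern vs Grove — 6–3, Lantern advances.
Lantern survives the agenda.

Lantern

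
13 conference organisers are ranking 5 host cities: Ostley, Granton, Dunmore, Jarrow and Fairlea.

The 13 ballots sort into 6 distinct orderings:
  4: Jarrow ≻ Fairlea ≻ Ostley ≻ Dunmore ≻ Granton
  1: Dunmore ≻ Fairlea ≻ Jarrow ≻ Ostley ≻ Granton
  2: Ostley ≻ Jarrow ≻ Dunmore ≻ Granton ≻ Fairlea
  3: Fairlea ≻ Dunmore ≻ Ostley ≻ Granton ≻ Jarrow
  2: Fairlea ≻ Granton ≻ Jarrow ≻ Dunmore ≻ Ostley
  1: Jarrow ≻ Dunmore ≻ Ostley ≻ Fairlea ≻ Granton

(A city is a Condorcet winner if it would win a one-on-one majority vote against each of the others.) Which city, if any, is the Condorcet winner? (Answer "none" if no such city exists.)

Jarrow

Check each pair by majority over 13 ballots:
Ostley vs Granton: Ostley wins 11–2.
Ostley vs Dunmore: Dunmore wins 7–6.
Ostley vs Jarrow: Jarrow, 8–5.
Ostley–Fairlea: Fairlea 10–3.
Granton vs Dunmore: Dunmore wins 11–2.
Granton–Jarrow: Jarrow 8–5.
Granton vs Fairlea: Fairlea wins 11–2.
Dunmore–Jarrow: Jarrow 9–4.
Dunmore vs Fairlea: Fairlea, 9–4.
Jarrow vs Fairlea: Jarrow, 7–6.
Jarrow beats each of Ostley, Granton, Dunmore, Fairlea — Jarrow is the Condorcet winner.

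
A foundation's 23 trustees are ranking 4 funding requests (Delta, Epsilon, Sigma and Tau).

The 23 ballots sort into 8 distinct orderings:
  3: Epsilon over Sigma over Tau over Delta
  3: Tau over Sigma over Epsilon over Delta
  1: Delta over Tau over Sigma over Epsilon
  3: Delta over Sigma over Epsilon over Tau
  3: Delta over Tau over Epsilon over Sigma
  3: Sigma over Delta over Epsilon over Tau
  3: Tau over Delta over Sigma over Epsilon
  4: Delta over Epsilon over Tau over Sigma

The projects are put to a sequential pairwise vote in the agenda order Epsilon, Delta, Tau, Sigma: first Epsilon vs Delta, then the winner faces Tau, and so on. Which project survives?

Delta

Round 1: Epsilon vs Delta — 6–17, Delta advances.
Round 2: Delta vs Tau — 14–9, Delta advances.
Round 3: Delta vs Sigma — 14–9, Delta advances.
The agenda winner is Delta.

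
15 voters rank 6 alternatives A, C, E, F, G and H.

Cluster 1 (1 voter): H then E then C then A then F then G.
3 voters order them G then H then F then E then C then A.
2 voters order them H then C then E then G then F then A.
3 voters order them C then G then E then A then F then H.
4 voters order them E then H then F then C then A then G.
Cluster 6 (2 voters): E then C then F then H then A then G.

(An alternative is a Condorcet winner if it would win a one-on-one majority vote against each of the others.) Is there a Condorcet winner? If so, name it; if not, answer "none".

E

Check each pair by majority over 15 ballots:
A vs C: 0 for A, 15 for C — C by 15–0.
A–E: E 15–0.
A vs F: F, 11–4.
A vs G: A preferred on 1+4+2 = 7 ballots; G wins 8–7.
A vs H: H, 12–3.
C vs E: 5 to 10, E.
C vs F: 1+2+3+2 = 8 for C, 7 for F — C by 8–7.
C–G: C 12–3.
C vs H: H wins 10–5.
E vs F: E preferred on 1+2+3+4+2 = 12 ballots; E wins 12–3.
E–G: E 9–6.
E–H: E 9–6.
F vs G: F preferred on 1+4+2 = 7 ballots; G wins 8–7.
F vs H: H wins 10–5.
G vs H: 3+3 = 6 for G, 9 for H — H by 9–6.
Only E has no losses; E is the Condorcet winner.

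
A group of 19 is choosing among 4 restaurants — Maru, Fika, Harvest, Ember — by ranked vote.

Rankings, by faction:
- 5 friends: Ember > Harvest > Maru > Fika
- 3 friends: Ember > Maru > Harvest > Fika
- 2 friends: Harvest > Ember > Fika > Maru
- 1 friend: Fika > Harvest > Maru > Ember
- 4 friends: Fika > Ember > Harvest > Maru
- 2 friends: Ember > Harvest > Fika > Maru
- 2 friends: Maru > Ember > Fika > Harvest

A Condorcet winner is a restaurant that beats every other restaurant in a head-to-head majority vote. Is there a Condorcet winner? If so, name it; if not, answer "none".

Ember

Pairwise majorities:
Maru vs Fika: Maru, 10–9.
Maru vs Harvest: Harvest wins 14–5.
Maru vs Ember: Ember wins 16–3.
Fika–Harvest: Harvest 12–7.
Fika vs Ember: Fika preferred on 1+4 = 5 ballots; Ember wins 14–5.
Harvest vs Ember: 3 to 16, Ember.
Only Ember has no losses; Ember is the Condorcet winner.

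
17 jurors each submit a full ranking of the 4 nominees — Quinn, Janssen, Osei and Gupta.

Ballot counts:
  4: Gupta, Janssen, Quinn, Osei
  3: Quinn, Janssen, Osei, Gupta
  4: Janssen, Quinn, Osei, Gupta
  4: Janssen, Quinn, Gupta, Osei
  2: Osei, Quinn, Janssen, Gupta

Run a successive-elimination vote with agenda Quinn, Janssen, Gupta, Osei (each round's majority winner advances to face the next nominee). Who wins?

Round 1: Quinn vs Janssen — 5–12, Janssen advances.
Round 2: Janssen vs Gupta — 13–4, Janssen advances.
Round 3: Janssen vs Osei — 15–2, Janssen advances.
The agenda winner is Janssen.

Janssen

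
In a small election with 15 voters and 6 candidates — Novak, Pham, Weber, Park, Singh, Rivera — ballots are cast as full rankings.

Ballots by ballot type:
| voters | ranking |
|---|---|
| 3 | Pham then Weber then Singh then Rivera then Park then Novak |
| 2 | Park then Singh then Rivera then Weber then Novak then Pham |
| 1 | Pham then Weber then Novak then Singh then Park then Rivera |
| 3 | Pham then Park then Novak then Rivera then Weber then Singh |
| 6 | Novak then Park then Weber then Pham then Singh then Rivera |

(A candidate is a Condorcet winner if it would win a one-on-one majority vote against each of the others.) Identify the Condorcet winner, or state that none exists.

Park

Head-to-head results (15 voters):
Novak vs Pham: Novak wins 8–7.
Novak vs Weber: Novak is ranked higher on 3+6 = 9 ballots, Weber on 6. Novak wins 9–6.
Novak vs Park: Park, 8–7.
Novak vs Singh: 1+3+6 = 10 for Novak, 5 for Singh — Novak by 10–5.
Novak vs Rivera: Novak wins 10–5.
Pham vs Weber: Weber, 8–7.
Pham vs Park: Park wins 8–7.
Pham vs Singh: Pham, 13–2.
Pham vs Rivera: Pham, 13–2.
Weber vs Park: Weber preferred on 3+1 = 4 ballots; Park wins 11–4.
Weber vs Singh: 13 to 2, Weber.
Weber vs Rivera: Weber is ranked higher on 3+1+6 = 10 ballots, Rivera on 5. Weber wins 10–5.
Park–Singh: Park 11–4.
Park vs Rivera: 12 to 3, Park.
Singh vs Rivera: 3+2+1+6 = 12 for Singh, 3 for Rivera — Singh by 12–3.
Park beats each of Novak, Pham, Weber, Singh, Rivera — Park is the Condorcet winner.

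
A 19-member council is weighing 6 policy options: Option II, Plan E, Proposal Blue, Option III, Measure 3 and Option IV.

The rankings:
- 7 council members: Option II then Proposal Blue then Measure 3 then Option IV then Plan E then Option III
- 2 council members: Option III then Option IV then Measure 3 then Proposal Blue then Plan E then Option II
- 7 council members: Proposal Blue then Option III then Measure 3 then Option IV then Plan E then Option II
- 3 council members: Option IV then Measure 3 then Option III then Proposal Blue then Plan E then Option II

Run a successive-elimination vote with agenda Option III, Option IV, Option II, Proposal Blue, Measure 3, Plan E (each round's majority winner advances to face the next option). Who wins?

Round 1: Option III vs Option IV — 9–10, Option IV advances.
Round 2: Option IV vs Option II — 12–7, Option IV advances.
Round 3: Option IV vs Proposal Blue — 5–14, Proposal Blue advances.
Round 4: Proposal Blue vs Measure 3 — 14–5, Proposal Blue advances.
Round 5: Proposal Blue vs Plan E — 19–0, Proposal Blue advances.
Proposal Blue survives the agenda.

Proposal Blue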